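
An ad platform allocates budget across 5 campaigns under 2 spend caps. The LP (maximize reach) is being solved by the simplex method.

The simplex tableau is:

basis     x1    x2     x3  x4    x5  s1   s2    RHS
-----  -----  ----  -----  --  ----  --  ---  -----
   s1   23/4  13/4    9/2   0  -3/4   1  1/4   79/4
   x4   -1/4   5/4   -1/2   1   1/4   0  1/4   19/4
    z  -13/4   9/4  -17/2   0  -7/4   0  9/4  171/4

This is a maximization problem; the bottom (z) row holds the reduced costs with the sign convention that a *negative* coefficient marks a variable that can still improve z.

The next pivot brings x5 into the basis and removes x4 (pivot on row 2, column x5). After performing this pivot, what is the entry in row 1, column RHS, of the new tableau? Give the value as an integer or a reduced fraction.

34

Pivot element is row 2, column x5: 1/4.
Normalize row 2: new (row 2, RHS) = (19/4)/(1/4) = 19.
row 1 ← row 1 − (-3/4)·(new row 2): 79/4 − (-3/4)·19 = 34.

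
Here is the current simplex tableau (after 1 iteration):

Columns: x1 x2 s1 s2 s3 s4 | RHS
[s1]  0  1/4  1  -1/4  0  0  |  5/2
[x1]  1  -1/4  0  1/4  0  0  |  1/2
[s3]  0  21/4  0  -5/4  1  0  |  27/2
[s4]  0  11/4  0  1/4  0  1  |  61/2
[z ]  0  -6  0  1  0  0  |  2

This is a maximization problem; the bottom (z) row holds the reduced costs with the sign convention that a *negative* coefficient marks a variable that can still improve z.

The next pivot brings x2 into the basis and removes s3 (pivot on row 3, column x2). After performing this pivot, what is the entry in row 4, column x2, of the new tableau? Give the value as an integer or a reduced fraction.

0

Pivot element is row 3, column x2: 21/4.
Normalize row 3: new (row 3, x2) = (21/4)/(21/4) = 1.
row 4 ← row 4 − (11/4)·(new row 3): 11/4 − (11/4)·1 = 0.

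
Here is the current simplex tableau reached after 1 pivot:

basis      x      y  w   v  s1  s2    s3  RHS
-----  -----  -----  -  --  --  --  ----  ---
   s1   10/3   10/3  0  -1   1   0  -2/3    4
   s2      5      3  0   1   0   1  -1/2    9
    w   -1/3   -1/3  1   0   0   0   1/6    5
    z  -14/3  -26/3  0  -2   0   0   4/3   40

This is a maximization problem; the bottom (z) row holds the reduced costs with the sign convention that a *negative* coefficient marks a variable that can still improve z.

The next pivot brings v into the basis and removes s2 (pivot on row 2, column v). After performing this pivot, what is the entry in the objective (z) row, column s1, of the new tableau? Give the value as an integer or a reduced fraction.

Pivot element is row 2, column v: 1.
Normalize row 2: new (row 2, s1) = 0/1 = 0.
z-row ← z-row − (-2)·(new row 2): 0 − (-2)·0 = 0.

0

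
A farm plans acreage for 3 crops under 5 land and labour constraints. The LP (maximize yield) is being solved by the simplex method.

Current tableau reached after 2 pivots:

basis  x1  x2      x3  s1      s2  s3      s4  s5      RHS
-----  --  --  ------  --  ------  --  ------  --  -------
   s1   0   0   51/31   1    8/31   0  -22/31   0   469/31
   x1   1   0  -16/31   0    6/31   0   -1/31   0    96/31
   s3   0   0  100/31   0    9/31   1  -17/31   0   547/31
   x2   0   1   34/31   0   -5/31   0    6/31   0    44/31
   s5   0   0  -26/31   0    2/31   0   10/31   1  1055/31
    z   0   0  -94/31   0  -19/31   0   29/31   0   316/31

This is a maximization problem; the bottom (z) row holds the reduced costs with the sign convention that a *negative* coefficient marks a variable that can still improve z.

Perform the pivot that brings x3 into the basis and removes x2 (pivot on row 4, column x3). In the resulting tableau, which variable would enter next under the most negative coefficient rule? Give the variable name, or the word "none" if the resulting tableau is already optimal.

Pivot element 34/31. New z-row = old z-row − (-94/31)·(row 4/(34/31)).
Updated z-row coefficients: x1: 0, x2: 47/17, x3: 0, s1: 0, s2: -18/17, s3: 0, s4: 25/17, s5: 0.
The most negative is -18/17 in column s2, so s2 would enter next.

s2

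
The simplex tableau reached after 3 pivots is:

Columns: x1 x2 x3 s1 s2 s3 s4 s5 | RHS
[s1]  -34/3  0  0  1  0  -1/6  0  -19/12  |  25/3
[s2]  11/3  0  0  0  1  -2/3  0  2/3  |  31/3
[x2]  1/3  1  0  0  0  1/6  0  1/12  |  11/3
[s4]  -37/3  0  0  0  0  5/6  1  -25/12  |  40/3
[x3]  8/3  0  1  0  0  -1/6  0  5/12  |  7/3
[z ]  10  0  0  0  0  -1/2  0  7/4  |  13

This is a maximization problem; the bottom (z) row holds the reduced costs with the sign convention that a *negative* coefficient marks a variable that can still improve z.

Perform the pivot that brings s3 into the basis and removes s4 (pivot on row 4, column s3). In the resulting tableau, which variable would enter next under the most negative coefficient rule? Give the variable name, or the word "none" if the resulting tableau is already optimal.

none

Pivot element 5/6. New z-row = old z-row − (-1/2)·(row 4/(5/6)).
Updated z-row coefficients: x1: 13/5, x2: 0, x3: 0, s1: 0, s2: 0, s3: 0, s4: 3/5, s5: 1/2.
No coefficient is strictly negative; the tableau after this pivot is optimal.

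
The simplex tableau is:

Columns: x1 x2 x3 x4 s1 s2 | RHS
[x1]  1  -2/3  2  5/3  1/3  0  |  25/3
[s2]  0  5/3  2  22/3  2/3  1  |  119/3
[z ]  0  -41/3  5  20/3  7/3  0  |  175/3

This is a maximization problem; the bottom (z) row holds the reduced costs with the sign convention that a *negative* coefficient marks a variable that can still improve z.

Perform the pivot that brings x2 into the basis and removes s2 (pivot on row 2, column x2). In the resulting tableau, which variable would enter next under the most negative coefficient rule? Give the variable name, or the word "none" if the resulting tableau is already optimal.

Pivot element 5/3. New z-row = old z-row − (-41/3)·(row 2/(5/3)).
Updated z-row coefficients: x1: 0, x2: 0, x3: 107/5, x4: 334/5, s1: 39/5, s2: 41/5.
No coefficient is strictly negative; the tableau after this pivot is optimal.

none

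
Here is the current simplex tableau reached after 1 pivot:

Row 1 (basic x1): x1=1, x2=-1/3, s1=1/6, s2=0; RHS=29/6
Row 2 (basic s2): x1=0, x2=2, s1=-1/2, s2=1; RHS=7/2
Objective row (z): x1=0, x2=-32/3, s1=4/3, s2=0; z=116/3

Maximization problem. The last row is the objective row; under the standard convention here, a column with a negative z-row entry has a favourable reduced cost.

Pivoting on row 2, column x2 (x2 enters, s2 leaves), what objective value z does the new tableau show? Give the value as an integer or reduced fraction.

172/3

Minimum ratio for x2: (7/2)/2 = 7/4.
z changes by −(z-row coeff of x2)·ratio = −(-32/3)·(7/4) = 56/3.
New z = 116/3 + (56/3) = 172/3.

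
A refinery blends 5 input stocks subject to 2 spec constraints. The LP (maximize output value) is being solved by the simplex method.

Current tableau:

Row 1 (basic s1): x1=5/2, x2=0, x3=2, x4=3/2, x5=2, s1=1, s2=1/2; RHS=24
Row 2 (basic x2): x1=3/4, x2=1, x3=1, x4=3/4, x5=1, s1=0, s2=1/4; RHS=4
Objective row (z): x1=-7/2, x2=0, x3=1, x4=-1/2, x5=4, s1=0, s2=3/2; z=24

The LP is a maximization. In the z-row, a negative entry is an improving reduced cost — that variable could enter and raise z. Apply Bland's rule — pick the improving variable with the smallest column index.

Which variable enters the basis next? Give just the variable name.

x1

Objective-row coefficients: x1: -7/2, x2: 0, x3: 1, x4: -1/2, x5: 4, s1: 0, s2: 3/2.
Improving columns: x1, x4. Bland's rule picks the smallest column index → x1.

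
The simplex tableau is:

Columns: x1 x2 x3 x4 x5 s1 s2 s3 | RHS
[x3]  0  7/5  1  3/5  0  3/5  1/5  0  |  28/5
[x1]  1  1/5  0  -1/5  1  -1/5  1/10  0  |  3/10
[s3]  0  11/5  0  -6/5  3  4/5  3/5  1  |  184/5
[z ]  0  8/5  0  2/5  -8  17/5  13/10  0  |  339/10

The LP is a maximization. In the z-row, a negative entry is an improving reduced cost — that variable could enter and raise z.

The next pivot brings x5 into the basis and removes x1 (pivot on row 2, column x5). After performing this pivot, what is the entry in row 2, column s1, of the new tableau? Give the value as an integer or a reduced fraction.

Pivot element is row 2, column x5: 1.
Normalize row 2: new (row 2, s1) = (-1/5)/1 = -1/5.
Row 2 is the pivot row, so the entry is -1/5.

-1/5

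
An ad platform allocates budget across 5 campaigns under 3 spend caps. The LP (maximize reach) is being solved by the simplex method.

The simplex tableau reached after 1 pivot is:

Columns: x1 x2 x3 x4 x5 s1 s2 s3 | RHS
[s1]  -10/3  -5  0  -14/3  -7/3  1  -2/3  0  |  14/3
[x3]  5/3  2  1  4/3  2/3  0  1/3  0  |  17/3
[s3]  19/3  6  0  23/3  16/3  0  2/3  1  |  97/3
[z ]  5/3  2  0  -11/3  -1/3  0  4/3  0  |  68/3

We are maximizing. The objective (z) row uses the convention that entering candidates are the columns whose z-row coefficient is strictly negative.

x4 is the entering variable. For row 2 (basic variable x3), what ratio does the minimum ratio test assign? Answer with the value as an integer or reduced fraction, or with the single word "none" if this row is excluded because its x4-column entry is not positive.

17/4

Ratio = RHS / (x4 entry) = (17/3) / (4/3) = 17/4.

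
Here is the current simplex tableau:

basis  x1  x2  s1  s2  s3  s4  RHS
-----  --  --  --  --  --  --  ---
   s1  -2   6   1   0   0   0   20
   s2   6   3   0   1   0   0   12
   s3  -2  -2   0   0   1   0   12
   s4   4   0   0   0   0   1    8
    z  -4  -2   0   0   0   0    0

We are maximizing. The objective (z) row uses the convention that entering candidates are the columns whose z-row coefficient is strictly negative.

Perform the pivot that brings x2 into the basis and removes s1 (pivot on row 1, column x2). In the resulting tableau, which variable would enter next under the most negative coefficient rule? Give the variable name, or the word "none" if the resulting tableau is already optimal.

x1

Pivot element 6. New z-row = old z-row − (-2)·(row 1/6).
Updated z-row coefficients: x1: -14/3, x2: 0, s1: 1/3, s2: 0, s3: 0, s4: 0.
The most negative is -14/3 in column x1, so x1 would enter next.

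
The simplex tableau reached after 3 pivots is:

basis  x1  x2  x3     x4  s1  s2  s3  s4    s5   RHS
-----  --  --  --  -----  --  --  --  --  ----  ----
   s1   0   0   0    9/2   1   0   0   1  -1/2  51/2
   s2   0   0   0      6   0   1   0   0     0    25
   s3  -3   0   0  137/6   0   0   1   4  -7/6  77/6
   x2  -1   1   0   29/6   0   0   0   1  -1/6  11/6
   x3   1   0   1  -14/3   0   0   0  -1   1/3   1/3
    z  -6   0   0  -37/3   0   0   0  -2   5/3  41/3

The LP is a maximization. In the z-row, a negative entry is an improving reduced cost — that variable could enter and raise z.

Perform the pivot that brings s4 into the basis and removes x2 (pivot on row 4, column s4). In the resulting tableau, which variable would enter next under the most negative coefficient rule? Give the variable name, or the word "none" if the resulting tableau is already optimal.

Pivot element 1. New z-row = old z-row − (-2)·(row 4/1).
Updated z-row coefficients: x1: -8, x2: 2, x3: 0, x4: -8/3, s1: 0, s2: 0, s3: 0, s4: 0, s5: 4/3.
The most negative is -8 in column x1, so x1 would enter next.

x1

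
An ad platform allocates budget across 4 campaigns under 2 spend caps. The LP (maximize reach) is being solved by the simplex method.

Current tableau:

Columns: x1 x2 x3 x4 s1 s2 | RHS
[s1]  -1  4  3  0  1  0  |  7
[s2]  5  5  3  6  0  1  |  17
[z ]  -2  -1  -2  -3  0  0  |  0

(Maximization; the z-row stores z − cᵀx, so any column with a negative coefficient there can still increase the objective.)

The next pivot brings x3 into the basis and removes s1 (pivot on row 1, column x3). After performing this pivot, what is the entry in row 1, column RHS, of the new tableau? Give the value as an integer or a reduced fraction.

7/3

Pivot element is row 1, column x3: 3.
Normalize row 1: new (row 1, RHS) = 7/3 = 7/3.
Row 1 is the pivot row, so the entry is 7/3.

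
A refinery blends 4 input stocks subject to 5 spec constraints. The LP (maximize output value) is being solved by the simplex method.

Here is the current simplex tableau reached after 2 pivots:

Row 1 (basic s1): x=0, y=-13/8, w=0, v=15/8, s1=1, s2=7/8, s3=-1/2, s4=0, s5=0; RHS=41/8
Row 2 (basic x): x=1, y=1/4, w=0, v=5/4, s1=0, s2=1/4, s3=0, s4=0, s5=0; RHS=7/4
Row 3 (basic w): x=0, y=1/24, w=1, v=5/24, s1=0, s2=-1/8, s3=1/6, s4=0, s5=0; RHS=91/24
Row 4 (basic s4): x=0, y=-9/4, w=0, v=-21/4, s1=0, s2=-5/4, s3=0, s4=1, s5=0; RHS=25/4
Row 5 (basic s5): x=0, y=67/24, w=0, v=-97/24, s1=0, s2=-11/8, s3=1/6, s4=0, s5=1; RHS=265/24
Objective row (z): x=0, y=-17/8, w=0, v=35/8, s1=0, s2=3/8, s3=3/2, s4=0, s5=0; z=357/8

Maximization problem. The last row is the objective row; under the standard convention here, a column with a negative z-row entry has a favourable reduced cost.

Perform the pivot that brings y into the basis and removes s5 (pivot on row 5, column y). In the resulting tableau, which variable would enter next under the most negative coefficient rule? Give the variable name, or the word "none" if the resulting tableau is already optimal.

s2

Pivot element 67/24. New z-row = old z-row − (-17/8)·(row 5/(67/24)).
Updated z-row coefficients: x: 0, y: 0, w: 0, v: 87/67, s1: 0, s2: -45/67, s3: 109/67, s4: 0, s5: 51/67.
The most negative is -45/67 in column s2, so s2 would enter next.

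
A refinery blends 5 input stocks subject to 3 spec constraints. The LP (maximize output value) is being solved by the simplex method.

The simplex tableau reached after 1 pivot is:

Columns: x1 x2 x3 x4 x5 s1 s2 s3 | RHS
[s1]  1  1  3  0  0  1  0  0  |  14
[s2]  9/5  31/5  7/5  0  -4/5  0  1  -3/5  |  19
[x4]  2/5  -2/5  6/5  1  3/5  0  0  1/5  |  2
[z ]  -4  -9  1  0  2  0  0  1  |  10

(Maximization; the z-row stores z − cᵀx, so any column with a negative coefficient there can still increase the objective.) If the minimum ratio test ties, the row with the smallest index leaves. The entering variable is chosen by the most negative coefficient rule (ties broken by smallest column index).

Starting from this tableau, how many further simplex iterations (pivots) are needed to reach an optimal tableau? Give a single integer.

2

pivot: x2 in, s2 out → z = 1165/31
pivot: x1 in, x4 out → z = 185/4
No improving column remains; optimal.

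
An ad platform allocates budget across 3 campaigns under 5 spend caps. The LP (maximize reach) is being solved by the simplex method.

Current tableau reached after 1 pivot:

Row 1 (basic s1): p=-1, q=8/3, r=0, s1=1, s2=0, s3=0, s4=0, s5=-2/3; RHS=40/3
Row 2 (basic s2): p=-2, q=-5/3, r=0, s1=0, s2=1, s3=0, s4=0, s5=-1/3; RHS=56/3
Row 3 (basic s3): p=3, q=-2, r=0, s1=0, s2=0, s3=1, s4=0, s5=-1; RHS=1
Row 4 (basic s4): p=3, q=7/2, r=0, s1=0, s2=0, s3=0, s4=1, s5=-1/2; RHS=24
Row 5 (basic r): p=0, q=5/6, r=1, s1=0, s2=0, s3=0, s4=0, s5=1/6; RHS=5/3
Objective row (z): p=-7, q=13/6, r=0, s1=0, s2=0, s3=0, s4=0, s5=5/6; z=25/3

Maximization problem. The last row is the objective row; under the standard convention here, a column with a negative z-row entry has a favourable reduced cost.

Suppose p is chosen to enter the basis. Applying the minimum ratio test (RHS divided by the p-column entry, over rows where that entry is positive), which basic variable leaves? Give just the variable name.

s3

Ratios: row 1 (s1): entry -1 ≤ 0, skip; row 2 (s2): entry -2 ≤ 0, skip; row 3 (s3): 1/3 = 1/3; row 4 (s4): 24/3 = 8; row 5 (r): entry 0 ≤ 0, skip.
Minimum ratio 1/3 is in the s3 row, so s3 leaves.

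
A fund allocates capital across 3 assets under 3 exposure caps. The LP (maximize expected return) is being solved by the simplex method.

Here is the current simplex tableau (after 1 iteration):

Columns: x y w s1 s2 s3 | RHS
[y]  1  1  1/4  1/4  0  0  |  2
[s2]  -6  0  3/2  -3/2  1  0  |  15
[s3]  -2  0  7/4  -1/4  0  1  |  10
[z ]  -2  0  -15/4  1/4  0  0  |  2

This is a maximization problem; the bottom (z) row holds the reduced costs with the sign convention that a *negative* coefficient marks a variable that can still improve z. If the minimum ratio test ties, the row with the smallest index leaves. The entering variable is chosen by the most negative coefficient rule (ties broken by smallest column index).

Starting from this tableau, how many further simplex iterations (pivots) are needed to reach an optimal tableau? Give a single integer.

pivot: w in, s3 out → z = 164/7
pivot: x in, y out → z = 236/9
No improving column remains; optimal.

2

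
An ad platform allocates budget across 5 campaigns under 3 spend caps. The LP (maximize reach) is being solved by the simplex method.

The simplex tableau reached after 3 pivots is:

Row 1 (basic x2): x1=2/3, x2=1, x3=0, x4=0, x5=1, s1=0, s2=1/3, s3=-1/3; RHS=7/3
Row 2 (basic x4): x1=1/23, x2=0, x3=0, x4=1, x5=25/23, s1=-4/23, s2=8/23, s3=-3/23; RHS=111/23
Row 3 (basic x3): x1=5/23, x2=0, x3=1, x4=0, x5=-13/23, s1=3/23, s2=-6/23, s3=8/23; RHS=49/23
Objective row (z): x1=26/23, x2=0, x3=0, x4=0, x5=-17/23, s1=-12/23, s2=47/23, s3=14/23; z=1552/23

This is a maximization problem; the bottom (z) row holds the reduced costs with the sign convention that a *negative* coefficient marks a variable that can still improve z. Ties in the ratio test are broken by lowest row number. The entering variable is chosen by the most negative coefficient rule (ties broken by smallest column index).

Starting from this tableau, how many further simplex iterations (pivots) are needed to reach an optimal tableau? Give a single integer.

pivot: x5 in, x2 out → z = 4775/69
pivot: s1 in, x3 out → z = 83
No improving column remains; optimal.

2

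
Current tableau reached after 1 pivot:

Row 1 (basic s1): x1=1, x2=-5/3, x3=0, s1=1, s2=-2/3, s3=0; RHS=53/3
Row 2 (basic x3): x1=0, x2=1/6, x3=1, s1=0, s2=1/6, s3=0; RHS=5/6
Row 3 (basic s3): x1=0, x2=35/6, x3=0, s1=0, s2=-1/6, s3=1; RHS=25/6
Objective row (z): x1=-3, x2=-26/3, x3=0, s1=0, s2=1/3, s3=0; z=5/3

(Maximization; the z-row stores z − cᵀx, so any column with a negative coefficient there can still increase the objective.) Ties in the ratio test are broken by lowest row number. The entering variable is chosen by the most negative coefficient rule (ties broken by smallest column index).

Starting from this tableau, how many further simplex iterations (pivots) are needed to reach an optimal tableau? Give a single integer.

3

pivot: x2 in, s3 out → z = 55/7
pivot: x1 in, s1 out → z = 451/7
pivot: s2 in, x3 out → z = 73
No improving column remains; optimal.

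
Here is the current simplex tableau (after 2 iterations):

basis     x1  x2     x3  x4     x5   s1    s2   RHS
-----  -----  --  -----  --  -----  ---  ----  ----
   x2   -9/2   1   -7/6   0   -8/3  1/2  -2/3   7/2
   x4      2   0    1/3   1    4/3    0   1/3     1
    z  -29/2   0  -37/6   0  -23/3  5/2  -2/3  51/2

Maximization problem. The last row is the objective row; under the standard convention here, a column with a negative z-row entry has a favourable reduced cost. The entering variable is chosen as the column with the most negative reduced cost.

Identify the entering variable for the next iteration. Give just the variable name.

Objective-row coefficients: x1: -29/2, x2: 0, x3: -37/6, x4: 0, x5: -23/3, s1: 5/2, s2: -2/3.
The most negative is -29/2 in column x1, so x1 enters.

x1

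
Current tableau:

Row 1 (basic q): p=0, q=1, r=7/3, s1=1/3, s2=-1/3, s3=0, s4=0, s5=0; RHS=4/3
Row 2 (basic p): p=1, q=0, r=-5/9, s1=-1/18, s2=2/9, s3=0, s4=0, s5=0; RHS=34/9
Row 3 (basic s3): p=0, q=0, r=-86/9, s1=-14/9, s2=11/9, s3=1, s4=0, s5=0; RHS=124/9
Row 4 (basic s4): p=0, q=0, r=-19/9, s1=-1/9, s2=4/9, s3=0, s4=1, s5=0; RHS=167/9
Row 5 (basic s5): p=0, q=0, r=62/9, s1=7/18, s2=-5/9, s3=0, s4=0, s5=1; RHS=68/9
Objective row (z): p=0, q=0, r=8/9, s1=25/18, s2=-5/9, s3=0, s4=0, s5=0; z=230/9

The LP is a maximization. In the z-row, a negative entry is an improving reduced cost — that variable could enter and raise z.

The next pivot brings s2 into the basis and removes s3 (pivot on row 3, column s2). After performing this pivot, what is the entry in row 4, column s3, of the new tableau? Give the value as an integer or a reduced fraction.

-4/11

Pivot element is row 3, column s2: 11/9.
Normalize row 3: new (row 3, s3) = 1/(11/9) = 9/11.
row 4 ← row 4 − (4/9)·(new row 3): 0 − (4/9)·(9/11) = -4/11.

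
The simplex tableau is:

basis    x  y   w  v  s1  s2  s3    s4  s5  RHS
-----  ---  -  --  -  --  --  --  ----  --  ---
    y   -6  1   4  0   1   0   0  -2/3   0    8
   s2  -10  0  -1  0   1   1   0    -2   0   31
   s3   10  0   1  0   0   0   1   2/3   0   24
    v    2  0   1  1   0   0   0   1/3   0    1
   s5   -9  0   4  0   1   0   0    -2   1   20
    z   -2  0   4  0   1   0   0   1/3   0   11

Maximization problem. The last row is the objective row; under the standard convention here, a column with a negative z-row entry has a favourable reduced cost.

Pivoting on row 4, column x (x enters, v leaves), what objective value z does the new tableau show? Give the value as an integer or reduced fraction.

12

Minimum ratio for x: 1/2 = 1/2.
z changes by −(z-row coeff of x)·ratio = −(-2)·(1/2) = 1.
New z = 11 + 1 = 12.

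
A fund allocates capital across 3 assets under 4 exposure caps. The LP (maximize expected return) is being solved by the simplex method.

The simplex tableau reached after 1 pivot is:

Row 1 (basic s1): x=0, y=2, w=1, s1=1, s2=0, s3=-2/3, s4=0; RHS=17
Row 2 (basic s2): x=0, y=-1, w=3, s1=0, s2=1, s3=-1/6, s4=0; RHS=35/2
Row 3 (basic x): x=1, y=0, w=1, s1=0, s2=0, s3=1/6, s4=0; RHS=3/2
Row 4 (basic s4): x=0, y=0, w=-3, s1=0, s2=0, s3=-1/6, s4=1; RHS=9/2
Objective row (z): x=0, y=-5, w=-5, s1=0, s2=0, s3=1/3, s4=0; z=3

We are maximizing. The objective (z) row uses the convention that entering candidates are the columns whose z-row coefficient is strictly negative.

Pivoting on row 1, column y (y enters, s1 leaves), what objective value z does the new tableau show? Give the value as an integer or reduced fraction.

91/2

Minimum ratio for y: 17/2 = 17/2.
z changes by −(z-row coeff of y)·ratio = −(-5)·(17/2) = 85/2.
New z = 3 + (85/2) = 91/2.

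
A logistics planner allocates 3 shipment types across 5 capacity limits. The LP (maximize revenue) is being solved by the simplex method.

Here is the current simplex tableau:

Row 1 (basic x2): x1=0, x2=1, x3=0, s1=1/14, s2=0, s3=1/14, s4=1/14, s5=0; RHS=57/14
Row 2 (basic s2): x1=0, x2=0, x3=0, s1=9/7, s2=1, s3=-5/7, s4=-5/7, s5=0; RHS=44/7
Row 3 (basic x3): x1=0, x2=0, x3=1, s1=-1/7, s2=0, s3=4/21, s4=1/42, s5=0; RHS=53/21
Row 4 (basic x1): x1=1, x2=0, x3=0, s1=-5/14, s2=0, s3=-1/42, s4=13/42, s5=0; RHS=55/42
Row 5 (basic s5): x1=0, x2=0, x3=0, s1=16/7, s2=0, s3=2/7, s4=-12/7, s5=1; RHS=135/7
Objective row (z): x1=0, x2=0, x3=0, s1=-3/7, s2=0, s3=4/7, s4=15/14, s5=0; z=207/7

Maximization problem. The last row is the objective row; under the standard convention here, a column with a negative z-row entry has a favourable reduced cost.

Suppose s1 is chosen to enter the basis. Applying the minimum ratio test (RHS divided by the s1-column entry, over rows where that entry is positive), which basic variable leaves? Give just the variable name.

s2

Ratios: row 1 (x2): (57/14)/(1/14) = 57; row 2 (s2): (44/7)/(9/7) = 44/9; row 3 (x3): entry -1/7 ≤ 0, skip; row 4 (x1): entry -5/14 ≤ 0, skip; row 5 (s5): (135/7)/(16/7) = 135/16.
Minimum ratio 44/9 is in the s2 row, so s2 leaves.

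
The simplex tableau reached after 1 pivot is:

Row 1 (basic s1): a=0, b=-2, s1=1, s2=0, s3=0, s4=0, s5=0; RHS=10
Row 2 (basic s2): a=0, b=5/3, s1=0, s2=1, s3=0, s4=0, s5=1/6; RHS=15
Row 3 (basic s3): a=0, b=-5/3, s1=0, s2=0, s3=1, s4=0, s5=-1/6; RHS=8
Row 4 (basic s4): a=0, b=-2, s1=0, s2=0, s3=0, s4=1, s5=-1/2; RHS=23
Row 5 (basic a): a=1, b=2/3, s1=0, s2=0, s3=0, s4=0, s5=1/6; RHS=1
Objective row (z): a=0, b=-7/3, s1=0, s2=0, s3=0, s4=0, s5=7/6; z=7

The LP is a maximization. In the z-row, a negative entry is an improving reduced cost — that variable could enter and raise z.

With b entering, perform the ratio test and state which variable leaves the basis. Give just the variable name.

a

Ratios: row 1 (s1): entry -2 ≤ 0, skip; row 2 (s2): 15/(5/3) = 9; row 3 (s3): entry -5/3 ≤ 0, skip; row 4 (s4): entry -2 ≤ 0, skip; row 5 (a): 1/(2/3) = 3/2.
Minimum ratio 3/2 is in the a row, so a leaves.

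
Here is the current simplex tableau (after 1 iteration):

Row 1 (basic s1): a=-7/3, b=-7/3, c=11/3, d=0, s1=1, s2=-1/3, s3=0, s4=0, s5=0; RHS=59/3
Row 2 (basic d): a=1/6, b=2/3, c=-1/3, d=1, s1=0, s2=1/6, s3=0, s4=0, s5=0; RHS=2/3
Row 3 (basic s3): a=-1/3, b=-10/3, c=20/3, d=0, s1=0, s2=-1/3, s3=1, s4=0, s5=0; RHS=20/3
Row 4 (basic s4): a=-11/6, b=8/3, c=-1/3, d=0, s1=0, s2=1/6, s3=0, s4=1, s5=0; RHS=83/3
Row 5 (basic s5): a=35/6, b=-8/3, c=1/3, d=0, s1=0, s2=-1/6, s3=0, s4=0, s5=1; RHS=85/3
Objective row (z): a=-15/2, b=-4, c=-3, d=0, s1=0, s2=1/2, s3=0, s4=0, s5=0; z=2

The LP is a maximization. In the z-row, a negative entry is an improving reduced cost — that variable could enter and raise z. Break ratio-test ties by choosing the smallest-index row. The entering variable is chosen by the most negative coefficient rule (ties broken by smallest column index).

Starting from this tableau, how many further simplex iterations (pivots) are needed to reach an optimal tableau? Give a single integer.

pivot: a in, d out → z = 32
pivot: c in, s5 out → z = 79/2
pivot: b in, s3 out → z = 46
No improving column remains; optimal.

3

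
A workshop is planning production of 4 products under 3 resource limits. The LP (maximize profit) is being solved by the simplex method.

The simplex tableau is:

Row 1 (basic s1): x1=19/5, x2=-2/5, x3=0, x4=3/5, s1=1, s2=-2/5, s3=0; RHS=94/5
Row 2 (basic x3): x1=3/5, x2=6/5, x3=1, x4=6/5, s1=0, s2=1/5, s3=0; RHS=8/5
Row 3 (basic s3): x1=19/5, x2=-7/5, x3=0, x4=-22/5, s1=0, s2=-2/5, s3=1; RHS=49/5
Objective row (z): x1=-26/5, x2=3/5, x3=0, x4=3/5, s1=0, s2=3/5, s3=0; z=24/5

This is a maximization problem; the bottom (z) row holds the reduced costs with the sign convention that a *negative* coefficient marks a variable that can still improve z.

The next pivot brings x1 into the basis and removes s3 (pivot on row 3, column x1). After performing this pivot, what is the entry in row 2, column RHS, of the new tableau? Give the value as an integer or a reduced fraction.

Pivot element is row 3, column x1: 19/5.
Normalize row 3: new (row 3, RHS) = (49/5)/(19/5) = 49/19.
row 2 ← row 2 − (3/5)·(new row 3): 8/5 − (3/5)·(49/19) = 1/19.

1/19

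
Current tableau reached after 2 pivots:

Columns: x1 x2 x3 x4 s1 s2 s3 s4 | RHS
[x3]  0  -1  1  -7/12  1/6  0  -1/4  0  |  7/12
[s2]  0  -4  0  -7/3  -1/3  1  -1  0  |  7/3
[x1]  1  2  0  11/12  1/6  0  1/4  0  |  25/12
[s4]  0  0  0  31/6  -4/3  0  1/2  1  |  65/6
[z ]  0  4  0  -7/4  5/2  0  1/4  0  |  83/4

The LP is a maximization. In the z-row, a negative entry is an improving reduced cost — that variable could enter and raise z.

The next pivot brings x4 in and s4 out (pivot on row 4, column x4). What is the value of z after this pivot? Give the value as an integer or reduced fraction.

Minimum ratio for x4: (65/6)/(31/6) = 65/31.
z changes by −(z-row coeff of x4)·ratio = −(-7/4)·(65/31) = 455/124.
New z = 83/4 + (455/124) = 757/31.

757/31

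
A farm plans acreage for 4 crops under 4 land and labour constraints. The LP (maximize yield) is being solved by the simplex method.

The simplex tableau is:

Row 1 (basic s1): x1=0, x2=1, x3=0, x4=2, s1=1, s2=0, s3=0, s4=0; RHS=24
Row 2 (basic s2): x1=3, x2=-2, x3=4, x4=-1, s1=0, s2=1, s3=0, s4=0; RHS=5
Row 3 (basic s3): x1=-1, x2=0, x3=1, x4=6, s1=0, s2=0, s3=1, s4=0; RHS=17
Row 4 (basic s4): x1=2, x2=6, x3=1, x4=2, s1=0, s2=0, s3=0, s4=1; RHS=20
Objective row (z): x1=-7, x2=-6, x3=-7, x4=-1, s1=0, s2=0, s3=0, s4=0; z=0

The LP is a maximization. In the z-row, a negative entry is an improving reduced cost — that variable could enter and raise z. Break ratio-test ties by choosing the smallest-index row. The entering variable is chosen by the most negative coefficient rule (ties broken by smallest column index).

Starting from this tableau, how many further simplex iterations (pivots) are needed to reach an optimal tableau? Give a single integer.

pivot: x1 in, s2 out → z = 35/3
pivot: x2 in, s4 out → z = 395/11
pivot: x3 in, x1 out → z = 470/13
No improving column remains; optimal.

3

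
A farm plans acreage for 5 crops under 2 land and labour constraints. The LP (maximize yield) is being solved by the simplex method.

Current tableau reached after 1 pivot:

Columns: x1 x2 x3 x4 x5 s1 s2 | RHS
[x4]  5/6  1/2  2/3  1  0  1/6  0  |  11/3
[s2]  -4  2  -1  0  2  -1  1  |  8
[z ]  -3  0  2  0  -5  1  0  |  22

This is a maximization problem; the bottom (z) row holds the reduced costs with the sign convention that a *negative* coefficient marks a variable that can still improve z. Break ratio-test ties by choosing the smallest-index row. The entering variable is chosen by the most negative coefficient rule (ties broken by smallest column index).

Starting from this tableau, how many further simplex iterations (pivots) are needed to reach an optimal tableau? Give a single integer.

pivot: x5 in, s2 out → z = 42
pivot: x1 in, x4 out → z = 496/5
No improving column remains; optimal.

2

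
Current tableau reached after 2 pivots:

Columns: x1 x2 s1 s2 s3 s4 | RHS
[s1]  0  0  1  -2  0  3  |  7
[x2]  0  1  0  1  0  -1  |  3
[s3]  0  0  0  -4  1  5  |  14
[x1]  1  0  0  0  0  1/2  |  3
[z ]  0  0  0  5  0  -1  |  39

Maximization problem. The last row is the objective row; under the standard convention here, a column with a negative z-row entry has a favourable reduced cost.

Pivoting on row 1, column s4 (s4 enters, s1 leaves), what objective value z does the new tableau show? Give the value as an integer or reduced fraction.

124/3

Minimum ratio for s4: 7/3 = 7/3.
z changes by −(z-row coeff of s4)·ratio = −(-1)·(7/3) = 7/3.
New z = 39 + (7/3) = 124/3.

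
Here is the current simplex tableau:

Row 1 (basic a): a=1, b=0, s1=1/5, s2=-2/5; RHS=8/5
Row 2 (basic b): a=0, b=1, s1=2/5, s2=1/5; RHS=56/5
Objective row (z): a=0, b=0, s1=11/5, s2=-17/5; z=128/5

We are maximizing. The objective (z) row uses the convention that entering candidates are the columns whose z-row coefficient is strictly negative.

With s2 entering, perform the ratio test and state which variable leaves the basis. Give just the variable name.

b

Ratios: row 1 (a): entry -2/5 ≤ 0, skip; row 2 (b): (56/5)/(1/5) = 56.
Minimum ratio 56 is in the b row, so b leaves.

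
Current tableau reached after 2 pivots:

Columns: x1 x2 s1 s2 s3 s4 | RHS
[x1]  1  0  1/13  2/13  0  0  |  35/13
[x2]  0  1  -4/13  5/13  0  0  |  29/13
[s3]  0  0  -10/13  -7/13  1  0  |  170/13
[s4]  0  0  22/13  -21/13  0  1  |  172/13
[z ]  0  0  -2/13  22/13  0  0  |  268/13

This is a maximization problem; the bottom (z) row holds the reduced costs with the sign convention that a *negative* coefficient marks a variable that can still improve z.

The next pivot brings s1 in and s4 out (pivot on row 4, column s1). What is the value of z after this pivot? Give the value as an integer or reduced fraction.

Minimum ratio for s1: (172/13)/(22/13) = 86/11.
z changes by −(z-row coeff of s1)·ratio = −(-2/13)·(86/11) = 172/143.
New z = 268/13 + (172/143) = 240/11.

240/11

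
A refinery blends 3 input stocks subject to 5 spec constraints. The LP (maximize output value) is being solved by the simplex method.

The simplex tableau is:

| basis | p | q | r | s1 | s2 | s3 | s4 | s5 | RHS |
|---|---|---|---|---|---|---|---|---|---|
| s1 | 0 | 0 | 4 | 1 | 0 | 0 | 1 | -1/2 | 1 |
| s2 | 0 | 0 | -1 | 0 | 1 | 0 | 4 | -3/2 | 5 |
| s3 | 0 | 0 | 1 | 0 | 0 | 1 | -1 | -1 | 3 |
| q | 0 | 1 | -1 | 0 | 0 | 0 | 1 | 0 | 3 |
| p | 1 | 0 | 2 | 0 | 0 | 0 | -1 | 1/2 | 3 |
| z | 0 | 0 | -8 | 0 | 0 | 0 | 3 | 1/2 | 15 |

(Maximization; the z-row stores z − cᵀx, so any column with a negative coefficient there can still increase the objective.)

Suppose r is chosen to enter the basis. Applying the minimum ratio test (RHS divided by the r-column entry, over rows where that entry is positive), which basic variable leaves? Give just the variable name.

Ratios: row 1 (s1): 1/4 = 1/4; row 2 (s2): entry -1 ≤ 0, skip; row 3 (s3): 3/1 = 3; row 4 (q): entry -1 ≤ 0, skip; row 5 (p): 3/2 = 3/2.
Minimum ratio 1/4 is in the s1 row, so s1 leaves.

s1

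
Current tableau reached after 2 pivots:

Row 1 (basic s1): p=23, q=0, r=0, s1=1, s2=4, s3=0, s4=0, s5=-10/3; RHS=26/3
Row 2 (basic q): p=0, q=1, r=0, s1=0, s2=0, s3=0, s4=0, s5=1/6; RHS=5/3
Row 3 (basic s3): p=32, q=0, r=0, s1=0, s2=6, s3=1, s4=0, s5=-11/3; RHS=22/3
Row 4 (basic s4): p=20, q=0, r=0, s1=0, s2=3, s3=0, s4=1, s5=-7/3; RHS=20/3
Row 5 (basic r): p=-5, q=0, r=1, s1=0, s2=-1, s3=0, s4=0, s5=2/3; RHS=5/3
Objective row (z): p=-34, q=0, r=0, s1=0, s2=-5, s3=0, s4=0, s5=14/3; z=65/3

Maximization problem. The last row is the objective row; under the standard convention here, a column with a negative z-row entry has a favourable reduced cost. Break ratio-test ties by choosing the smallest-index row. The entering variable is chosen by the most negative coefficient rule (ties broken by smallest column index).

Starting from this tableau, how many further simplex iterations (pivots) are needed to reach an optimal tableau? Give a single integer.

1

pivot: p in, s3 out → z = 707/24
No improving column remains; optimal.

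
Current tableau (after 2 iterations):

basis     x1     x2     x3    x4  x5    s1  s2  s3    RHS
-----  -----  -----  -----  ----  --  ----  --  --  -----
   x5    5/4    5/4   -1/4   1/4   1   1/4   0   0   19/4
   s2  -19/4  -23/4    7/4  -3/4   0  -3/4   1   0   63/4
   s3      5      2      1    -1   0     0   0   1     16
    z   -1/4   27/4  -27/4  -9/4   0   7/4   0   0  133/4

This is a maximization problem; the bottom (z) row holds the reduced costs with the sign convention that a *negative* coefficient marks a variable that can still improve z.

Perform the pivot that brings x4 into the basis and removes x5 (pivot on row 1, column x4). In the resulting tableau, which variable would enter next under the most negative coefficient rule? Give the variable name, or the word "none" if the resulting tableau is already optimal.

x3

Pivot element 1/4. New z-row = old z-row − (-9/4)·(row 1/(1/4)).
Updated z-row coefficients: x1: 11, x2: 18, x3: -9, x4: 0, x5: 9, s1: 4, s2: 0, s3: 0.
The most negative is -9 in column x3, so x3 would enter next.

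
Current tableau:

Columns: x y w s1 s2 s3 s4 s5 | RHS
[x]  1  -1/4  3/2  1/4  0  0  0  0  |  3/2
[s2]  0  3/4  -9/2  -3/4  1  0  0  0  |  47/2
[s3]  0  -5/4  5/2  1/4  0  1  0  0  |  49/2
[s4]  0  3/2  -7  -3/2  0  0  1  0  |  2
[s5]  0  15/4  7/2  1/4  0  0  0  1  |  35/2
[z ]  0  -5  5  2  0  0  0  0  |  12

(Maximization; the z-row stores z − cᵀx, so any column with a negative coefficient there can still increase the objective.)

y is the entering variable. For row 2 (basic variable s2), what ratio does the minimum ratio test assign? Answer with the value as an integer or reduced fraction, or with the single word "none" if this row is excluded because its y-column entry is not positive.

94/3

Ratio = RHS / (y entry) = (47/2) / (3/4) = 94/3.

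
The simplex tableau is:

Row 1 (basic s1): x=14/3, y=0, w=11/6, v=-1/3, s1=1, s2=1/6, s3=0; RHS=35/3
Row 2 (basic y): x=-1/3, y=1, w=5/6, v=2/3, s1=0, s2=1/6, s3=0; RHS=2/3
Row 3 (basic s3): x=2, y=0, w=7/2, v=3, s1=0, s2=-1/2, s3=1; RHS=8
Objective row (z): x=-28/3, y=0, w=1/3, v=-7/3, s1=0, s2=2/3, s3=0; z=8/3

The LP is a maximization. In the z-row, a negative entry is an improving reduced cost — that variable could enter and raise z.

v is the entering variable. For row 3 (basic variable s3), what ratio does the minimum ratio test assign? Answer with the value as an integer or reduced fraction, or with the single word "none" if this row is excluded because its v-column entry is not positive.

8/3

Ratio = RHS / (v entry) = 8 / 3 = 8/3.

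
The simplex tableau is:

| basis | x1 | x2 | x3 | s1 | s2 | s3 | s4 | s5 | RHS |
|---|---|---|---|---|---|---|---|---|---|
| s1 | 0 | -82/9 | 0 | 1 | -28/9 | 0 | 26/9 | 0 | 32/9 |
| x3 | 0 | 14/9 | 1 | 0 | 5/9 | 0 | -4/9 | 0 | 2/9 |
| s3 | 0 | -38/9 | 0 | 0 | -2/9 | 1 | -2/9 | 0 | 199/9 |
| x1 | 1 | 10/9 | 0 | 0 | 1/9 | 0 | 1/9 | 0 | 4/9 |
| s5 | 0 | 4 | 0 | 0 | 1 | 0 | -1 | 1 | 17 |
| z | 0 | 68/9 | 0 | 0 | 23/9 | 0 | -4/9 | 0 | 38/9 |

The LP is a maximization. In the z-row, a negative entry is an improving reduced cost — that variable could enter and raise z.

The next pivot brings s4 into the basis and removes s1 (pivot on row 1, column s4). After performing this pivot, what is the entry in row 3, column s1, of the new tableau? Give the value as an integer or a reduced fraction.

1/13

Pivot element is row 1, column s4: 26/9.
Normalize row 1: new (row 1, s1) = 1/(26/9) = 9/26.
row 3 ← row 3 − (-2/9)·(new row 1): 0 − (-2/9)·(9/26) = 1/13.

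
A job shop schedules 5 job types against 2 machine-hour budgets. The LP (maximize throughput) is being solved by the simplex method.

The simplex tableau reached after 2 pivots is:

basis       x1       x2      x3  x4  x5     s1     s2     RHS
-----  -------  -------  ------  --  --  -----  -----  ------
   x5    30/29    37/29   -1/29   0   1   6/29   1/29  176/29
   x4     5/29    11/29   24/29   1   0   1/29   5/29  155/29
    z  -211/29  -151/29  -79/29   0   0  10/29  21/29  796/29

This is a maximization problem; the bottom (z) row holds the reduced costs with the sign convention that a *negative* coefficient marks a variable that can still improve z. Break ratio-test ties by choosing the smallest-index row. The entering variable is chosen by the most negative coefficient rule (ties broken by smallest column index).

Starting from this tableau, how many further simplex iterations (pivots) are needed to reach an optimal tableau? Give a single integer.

2

pivot: x1 in, x5 out → z = 1052/15
pivot: x3 in, x4 out → z = 2139/25
No improving column remains; optimal.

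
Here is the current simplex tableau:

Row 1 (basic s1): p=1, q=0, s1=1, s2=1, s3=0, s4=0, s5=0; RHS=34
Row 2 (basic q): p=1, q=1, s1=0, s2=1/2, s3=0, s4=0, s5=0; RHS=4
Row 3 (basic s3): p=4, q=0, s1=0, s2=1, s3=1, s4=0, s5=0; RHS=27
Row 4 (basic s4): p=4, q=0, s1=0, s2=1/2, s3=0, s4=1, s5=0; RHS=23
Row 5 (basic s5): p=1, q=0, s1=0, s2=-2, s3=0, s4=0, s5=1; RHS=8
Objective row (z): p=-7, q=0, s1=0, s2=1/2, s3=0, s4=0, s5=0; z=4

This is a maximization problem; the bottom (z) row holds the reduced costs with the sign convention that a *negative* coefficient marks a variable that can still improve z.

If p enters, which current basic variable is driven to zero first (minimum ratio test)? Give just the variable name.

q

Ratios: row 1 (s1): 34/1 = 34; row 2 (q): 4/1 = 4; row 3 (s3): 27/4 = 27/4; row 4 (s4): 23/4 = 23/4; row 5 (s5): 8/1 = 8.
Minimum ratio 4 is in the q row, so q leaves.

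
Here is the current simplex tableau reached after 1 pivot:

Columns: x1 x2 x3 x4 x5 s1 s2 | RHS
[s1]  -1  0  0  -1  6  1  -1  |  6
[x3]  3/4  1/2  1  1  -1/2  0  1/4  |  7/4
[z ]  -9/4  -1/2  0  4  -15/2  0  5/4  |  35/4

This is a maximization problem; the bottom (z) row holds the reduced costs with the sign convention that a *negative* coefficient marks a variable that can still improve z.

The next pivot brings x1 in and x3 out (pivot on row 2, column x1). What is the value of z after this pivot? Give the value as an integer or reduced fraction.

Minimum ratio for x1: (7/4)/(3/4) = 7/3.
z changes by −(z-row coeff of x1)·ratio = −(-9/4)·(7/3) = 21/4.
New z = 35/4 + (21/4) = 14.

14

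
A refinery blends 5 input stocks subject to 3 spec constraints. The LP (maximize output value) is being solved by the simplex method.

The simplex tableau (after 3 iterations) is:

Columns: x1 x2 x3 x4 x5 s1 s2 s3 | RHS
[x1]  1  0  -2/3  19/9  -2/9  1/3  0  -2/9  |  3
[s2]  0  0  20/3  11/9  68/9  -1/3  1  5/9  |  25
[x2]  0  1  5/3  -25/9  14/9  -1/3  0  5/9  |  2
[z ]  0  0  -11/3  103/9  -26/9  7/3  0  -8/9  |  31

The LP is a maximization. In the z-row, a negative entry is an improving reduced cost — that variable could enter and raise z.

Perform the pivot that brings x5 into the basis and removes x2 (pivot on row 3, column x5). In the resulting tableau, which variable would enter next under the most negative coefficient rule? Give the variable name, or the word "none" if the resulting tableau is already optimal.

x3

Pivot element 14/9. New z-row = old z-row − (-26/9)·(row 3/(14/9)).
Updated z-row coefficients: x1: 0, x2: 13/7, x3: -4/7, x4: 44/7, x5: 0, s1: 12/7, s2: 0, s3: 1/7.
The most negative is -4/7 in column x3, so x3 would enter next.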